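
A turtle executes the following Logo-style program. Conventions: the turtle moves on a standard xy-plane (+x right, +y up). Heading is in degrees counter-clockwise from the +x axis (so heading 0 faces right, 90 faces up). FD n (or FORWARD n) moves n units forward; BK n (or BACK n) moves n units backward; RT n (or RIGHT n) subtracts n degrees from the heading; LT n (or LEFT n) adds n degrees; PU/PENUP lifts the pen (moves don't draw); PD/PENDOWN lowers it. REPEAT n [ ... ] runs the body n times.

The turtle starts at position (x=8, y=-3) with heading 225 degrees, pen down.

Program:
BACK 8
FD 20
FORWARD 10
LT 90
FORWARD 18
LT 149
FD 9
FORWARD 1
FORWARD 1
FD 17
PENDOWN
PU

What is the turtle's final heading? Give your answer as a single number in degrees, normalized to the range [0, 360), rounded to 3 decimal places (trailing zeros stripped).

Executing turtle program step by step:
Start: pos=(8,-3), heading=225, pen down
BK 8: (8,-3) -> (13.657,2.657) [heading=225, draw]
FD 20: (13.657,2.657) -> (-0.485,-11.485) [heading=225, draw]
FD 10: (-0.485,-11.485) -> (-7.556,-18.556) [heading=225, draw]
LT 90: heading 225 -> 315
FD 18: (-7.556,-18.556) -> (5.172,-31.284) [heading=315, draw]
LT 149: heading 315 -> 104
FD 9: (5.172,-31.284) -> (2.994,-22.552) [heading=104, draw]
FD 1: (2.994,-22.552) -> (2.752,-21.581) [heading=104, draw]
FD 1: (2.752,-21.581) -> (2.51,-20.611) [heading=104, draw]
FD 17: (2.51,-20.611) -> (-1.602,-4.116) [heading=104, draw]
PD: pen down
PU: pen up
Final: pos=(-1.602,-4.116), heading=104, 8 segment(s) drawn

Answer: 104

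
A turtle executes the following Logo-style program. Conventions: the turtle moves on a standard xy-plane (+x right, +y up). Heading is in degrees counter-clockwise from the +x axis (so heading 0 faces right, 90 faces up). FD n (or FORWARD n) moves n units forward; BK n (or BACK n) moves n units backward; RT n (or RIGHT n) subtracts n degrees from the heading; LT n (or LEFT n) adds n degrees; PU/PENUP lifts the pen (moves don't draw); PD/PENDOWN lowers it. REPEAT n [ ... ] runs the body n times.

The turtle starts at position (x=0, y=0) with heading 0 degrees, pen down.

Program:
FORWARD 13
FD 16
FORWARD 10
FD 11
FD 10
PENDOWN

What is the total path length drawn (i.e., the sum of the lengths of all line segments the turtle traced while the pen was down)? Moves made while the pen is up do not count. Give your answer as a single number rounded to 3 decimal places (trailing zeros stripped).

Answer: 60

Derivation:
Executing turtle program step by step:
Start: pos=(0,0), heading=0, pen down
FD 13: (0,0) -> (13,0) [heading=0, draw]
FD 16: (13,0) -> (29,0) [heading=0, draw]
FD 10: (29,0) -> (39,0) [heading=0, draw]
FD 11: (39,0) -> (50,0) [heading=0, draw]
FD 10: (50,0) -> (60,0) [heading=0, draw]
PD: pen down
Final: pos=(60,0), heading=0, 5 segment(s) drawn

Segment lengths:
  seg 1: (0,0) -> (13,0), length = 13
  seg 2: (13,0) -> (29,0), length = 16
  seg 3: (29,0) -> (39,0), length = 10
  seg 4: (39,0) -> (50,0), length = 11
  seg 5: (50,0) -> (60,0), length = 10
Total = 60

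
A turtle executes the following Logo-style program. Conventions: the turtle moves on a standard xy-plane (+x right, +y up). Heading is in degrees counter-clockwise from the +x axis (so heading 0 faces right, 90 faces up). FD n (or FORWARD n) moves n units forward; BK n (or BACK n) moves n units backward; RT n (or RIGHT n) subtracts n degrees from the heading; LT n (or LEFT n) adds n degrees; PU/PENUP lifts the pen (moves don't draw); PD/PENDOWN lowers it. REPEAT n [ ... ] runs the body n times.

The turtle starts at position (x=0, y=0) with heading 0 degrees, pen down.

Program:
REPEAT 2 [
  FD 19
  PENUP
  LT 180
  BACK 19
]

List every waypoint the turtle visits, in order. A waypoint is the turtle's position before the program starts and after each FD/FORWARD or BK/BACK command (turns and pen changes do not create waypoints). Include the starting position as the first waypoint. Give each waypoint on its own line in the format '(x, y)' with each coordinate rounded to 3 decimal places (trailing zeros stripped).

Executing turtle program step by step:
Start: pos=(0,0), heading=0, pen down
REPEAT 2 [
  -- iteration 1/2 --
  FD 19: (0,0) -> (19,0) [heading=0, draw]
  PU: pen up
  LT 180: heading 0 -> 180
  BK 19: (19,0) -> (38,0) [heading=180, move]
  -- iteration 2/2 --
  FD 19: (38,0) -> (19,0) [heading=180, move]
  PU: pen up
  LT 180: heading 180 -> 0
  BK 19: (19,0) -> (0,0) [heading=0, move]
]
Final: pos=(0,0), heading=0, 1 segment(s) drawn
Waypoints (5 total):
(0, 0)
(19, 0)
(38, 0)
(19, 0)
(0, 0)

Answer: (0, 0)
(19, 0)
(38, 0)
(19, 0)
(0, 0)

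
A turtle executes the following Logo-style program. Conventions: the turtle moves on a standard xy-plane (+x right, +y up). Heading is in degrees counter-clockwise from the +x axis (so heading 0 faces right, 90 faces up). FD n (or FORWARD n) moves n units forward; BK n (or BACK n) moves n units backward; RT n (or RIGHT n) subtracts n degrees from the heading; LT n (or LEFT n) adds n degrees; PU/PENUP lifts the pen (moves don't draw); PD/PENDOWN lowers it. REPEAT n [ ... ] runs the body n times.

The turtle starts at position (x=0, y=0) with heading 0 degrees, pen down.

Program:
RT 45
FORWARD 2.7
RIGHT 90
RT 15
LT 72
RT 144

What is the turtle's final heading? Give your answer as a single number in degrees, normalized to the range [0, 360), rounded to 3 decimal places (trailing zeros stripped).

Executing turtle program step by step:
Start: pos=(0,0), heading=0, pen down
RT 45: heading 0 -> 315
FD 2.7: (0,0) -> (1.909,-1.909) [heading=315, draw]
RT 90: heading 315 -> 225
RT 15: heading 225 -> 210
LT 72: heading 210 -> 282
RT 144: heading 282 -> 138
Final: pos=(1.909,-1.909), heading=138, 1 segment(s) drawn

Answer: 138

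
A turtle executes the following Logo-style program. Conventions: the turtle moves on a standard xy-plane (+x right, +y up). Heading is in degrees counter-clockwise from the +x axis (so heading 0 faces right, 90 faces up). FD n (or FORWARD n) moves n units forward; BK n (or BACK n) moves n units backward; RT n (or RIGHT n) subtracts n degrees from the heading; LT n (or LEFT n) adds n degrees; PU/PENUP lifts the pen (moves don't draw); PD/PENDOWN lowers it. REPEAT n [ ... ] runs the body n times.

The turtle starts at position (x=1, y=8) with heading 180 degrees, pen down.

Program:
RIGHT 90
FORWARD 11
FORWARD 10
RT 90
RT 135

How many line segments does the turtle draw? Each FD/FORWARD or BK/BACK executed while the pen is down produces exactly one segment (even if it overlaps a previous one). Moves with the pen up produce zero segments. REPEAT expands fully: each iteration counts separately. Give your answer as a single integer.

Answer: 2

Derivation:
Executing turtle program step by step:
Start: pos=(1,8), heading=180, pen down
RT 90: heading 180 -> 90
FD 11: (1,8) -> (1,19) [heading=90, draw]
FD 10: (1,19) -> (1,29) [heading=90, draw]
RT 90: heading 90 -> 0
RT 135: heading 0 -> 225
Final: pos=(1,29), heading=225, 2 segment(s) drawn
Segments drawn: 2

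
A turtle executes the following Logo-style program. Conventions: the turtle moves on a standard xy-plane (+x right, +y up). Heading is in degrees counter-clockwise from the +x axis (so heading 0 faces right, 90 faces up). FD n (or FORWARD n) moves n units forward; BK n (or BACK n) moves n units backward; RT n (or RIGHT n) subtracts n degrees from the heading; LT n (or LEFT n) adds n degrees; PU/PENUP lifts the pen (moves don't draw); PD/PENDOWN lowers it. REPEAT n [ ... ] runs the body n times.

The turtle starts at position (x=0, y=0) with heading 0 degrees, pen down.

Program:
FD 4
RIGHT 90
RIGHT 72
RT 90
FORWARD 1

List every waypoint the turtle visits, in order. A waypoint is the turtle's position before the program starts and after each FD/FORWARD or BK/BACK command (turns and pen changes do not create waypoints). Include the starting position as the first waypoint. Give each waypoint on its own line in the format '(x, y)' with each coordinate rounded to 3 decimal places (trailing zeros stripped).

Answer: (0, 0)
(4, 0)
(3.691, 0.951)

Derivation:
Executing turtle program step by step:
Start: pos=(0,0), heading=0, pen down
FD 4: (0,0) -> (4,0) [heading=0, draw]
RT 90: heading 0 -> 270
RT 72: heading 270 -> 198
RT 90: heading 198 -> 108
FD 1: (4,0) -> (3.691,0.951) [heading=108, draw]
Final: pos=(3.691,0.951), heading=108, 2 segment(s) drawn
Waypoints (3 total):
(0, 0)
(4, 0)
(3.691, 0.951)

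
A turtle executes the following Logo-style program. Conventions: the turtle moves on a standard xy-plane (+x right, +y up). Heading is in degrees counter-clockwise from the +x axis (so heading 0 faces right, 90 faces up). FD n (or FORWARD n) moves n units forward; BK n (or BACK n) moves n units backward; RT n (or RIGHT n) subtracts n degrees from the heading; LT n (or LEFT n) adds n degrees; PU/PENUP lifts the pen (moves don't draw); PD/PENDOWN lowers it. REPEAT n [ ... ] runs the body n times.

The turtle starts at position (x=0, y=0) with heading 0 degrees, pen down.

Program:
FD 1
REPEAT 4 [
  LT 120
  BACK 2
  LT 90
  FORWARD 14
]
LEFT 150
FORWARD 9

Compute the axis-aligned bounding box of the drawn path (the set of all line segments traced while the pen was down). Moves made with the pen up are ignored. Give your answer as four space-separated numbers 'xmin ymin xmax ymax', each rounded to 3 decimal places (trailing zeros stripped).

Answer: -11.856 -10.608 2 4.392

Derivation:
Executing turtle program step by step:
Start: pos=(0,0), heading=0, pen down
FD 1: (0,0) -> (1,0) [heading=0, draw]
REPEAT 4 [
  -- iteration 1/4 --
  LT 120: heading 0 -> 120
  BK 2: (1,0) -> (2,-1.732) [heading=120, draw]
  LT 90: heading 120 -> 210
  FD 14: (2,-1.732) -> (-10.124,-8.732) [heading=210, draw]
  -- iteration 2/4 --
  LT 120: heading 210 -> 330
  BK 2: (-10.124,-8.732) -> (-11.856,-7.732) [heading=330, draw]
  LT 90: heading 330 -> 60
  FD 14: (-11.856,-7.732) -> (-4.856,4.392) [heading=60, draw]
  -- iteration 3/4 --
  LT 120: heading 60 -> 180
  BK 2: (-4.856,4.392) -> (-2.856,4.392) [heading=180, draw]
  LT 90: heading 180 -> 270
  FD 14: (-2.856,4.392) -> (-2.856,-9.608) [heading=270, draw]
  -- iteration 4/4 --
  LT 120: heading 270 -> 30
  BK 2: (-2.856,-9.608) -> (-4.588,-10.608) [heading=30, draw]
  LT 90: heading 30 -> 120
  FD 14: (-4.588,-10.608) -> (-11.588,1.517) [heading=120, draw]
]
LT 150: heading 120 -> 270
FD 9: (-11.588,1.517) -> (-11.588,-7.483) [heading=270, draw]
Final: pos=(-11.588,-7.483), heading=270, 10 segment(s) drawn

Segment endpoints: x in {-11.856, -11.588, -11.588, -10.124, -4.856, -4.588, -2.856, -2.856, 0, 1, 2}, y in {-10.608, -9.608, -8.732, -7.732, -7.483, -1.732, 0, 1.517, 4.392, 4.392}
xmin=-11.856, ymin=-10.608, xmax=2, ymax=4.392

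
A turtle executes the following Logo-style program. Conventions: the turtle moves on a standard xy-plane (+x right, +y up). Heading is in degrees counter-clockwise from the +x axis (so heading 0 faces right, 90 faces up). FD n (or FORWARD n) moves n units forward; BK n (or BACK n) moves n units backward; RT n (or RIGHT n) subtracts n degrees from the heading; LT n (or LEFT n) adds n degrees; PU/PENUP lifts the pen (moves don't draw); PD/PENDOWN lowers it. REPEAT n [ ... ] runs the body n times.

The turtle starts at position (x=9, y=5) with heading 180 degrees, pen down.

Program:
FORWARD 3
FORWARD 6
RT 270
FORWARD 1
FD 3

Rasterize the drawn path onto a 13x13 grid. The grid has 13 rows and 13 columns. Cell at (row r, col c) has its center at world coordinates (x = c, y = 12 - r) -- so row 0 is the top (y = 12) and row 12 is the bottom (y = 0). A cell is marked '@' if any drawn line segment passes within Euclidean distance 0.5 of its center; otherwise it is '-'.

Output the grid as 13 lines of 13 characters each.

Answer: -------------
-------------
-------------
-------------
-------------
-------------
-------------
@@@@@@@@@@---
@------------
@------------
@------------
@------------
-------------

Derivation:
Segment 0: (9,5) -> (6,5)
Segment 1: (6,5) -> (0,5)
Segment 2: (0,5) -> (0,4)
Segment 3: (0,4) -> (0,1)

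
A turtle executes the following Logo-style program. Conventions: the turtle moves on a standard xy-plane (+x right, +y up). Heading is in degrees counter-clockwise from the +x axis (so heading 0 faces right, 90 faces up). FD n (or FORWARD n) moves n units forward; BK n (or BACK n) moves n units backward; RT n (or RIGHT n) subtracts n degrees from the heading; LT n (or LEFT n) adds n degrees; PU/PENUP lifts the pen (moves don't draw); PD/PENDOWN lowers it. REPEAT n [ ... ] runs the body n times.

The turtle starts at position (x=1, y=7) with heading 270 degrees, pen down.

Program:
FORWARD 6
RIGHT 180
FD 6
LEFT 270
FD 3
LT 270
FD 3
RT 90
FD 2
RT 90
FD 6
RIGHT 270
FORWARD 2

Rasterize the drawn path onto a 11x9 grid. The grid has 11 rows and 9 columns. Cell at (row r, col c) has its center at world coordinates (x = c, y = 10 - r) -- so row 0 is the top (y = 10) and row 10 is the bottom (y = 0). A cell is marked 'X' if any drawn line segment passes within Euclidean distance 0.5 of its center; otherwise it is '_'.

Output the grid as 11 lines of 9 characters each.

Segment 0: (1,7) -> (1,1)
Segment 1: (1,1) -> (1,7)
Segment 2: (1,7) -> (4,7)
Segment 3: (4,7) -> (4,4)
Segment 4: (4,4) -> (2,4)
Segment 5: (2,4) -> (2,10)
Segment 6: (2,10) -> (-0,10)

Answer: XXX______
__X______
__X______
_XXXX____
_XX_X____
_XX_X____
_XXXX____
_X_______
_X_______
_X_______
_________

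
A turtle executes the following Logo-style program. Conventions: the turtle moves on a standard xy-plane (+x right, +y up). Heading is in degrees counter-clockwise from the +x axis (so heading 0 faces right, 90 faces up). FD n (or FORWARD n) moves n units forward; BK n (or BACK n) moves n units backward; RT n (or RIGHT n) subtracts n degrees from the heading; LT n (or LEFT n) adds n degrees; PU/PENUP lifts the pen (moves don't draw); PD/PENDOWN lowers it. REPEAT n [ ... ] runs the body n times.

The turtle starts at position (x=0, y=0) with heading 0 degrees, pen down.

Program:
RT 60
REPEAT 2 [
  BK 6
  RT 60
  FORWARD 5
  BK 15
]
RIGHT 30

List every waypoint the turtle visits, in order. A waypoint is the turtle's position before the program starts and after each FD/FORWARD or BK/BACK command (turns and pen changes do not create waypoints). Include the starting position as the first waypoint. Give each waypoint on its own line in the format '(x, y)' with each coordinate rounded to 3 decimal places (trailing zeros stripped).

Executing turtle program step by step:
Start: pos=(0,0), heading=0, pen down
RT 60: heading 0 -> 300
REPEAT 2 [
  -- iteration 1/2 --
  BK 6: (0,0) -> (-3,5.196) [heading=300, draw]
  RT 60: heading 300 -> 240
  FD 5: (-3,5.196) -> (-5.5,0.866) [heading=240, draw]
  BK 15: (-5.5,0.866) -> (2,13.856) [heading=240, draw]
  -- iteration 2/2 --
  BK 6: (2,13.856) -> (5,19.053) [heading=240, draw]
  RT 60: heading 240 -> 180
  FD 5: (5,19.053) -> (0,19.053) [heading=180, draw]
  BK 15: (0,19.053) -> (15,19.053) [heading=180, draw]
]
RT 30: heading 180 -> 150
Final: pos=(15,19.053), heading=150, 6 segment(s) drawn
Waypoints (7 total):
(0, 0)
(-3, 5.196)
(-5.5, 0.866)
(2, 13.856)
(5, 19.053)
(0, 19.053)
(15, 19.053)

Answer: (0, 0)
(-3, 5.196)
(-5.5, 0.866)
(2, 13.856)
(5, 19.053)
(0, 19.053)
(15, 19.053)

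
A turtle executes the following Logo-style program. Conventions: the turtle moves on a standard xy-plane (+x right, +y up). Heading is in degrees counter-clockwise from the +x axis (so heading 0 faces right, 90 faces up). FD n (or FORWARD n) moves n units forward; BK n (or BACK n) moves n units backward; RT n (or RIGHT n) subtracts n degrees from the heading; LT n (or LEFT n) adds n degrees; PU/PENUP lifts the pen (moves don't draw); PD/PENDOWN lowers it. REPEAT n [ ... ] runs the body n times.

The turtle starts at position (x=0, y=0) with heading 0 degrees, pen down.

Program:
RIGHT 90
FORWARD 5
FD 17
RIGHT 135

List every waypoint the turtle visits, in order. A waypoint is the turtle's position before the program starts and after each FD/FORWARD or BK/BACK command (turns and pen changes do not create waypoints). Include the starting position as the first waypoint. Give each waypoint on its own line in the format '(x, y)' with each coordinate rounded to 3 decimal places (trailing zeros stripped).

Answer: (0, 0)
(0, -5)
(0, -22)

Derivation:
Executing turtle program step by step:
Start: pos=(0,0), heading=0, pen down
RT 90: heading 0 -> 270
FD 5: (0,0) -> (0,-5) [heading=270, draw]
FD 17: (0,-5) -> (0,-22) [heading=270, draw]
RT 135: heading 270 -> 135
Final: pos=(0,-22), heading=135, 2 segment(s) drawn
Waypoints (3 total):
(0, 0)
(0, -5)
(0, -22)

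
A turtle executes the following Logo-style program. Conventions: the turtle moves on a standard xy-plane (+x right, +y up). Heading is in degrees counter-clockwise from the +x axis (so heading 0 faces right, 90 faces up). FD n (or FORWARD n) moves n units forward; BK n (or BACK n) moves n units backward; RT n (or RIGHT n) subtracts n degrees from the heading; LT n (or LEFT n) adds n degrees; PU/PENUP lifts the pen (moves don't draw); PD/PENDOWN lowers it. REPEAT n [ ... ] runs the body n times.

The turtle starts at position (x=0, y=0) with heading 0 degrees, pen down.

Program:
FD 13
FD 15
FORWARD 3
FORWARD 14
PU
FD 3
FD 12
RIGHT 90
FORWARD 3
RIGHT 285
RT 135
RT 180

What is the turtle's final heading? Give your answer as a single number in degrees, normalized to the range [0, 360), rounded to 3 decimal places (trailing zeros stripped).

Executing turtle program step by step:
Start: pos=(0,0), heading=0, pen down
FD 13: (0,0) -> (13,0) [heading=0, draw]
FD 15: (13,0) -> (28,0) [heading=0, draw]
FD 3: (28,0) -> (31,0) [heading=0, draw]
FD 14: (31,0) -> (45,0) [heading=0, draw]
PU: pen up
FD 3: (45,0) -> (48,0) [heading=0, move]
FD 12: (48,0) -> (60,0) [heading=0, move]
RT 90: heading 0 -> 270
FD 3: (60,0) -> (60,-3) [heading=270, move]
RT 285: heading 270 -> 345
RT 135: heading 345 -> 210
RT 180: heading 210 -> 30
Final: pos=(60,-3), heading=30, 4 segment(s) drawn

Answer: 30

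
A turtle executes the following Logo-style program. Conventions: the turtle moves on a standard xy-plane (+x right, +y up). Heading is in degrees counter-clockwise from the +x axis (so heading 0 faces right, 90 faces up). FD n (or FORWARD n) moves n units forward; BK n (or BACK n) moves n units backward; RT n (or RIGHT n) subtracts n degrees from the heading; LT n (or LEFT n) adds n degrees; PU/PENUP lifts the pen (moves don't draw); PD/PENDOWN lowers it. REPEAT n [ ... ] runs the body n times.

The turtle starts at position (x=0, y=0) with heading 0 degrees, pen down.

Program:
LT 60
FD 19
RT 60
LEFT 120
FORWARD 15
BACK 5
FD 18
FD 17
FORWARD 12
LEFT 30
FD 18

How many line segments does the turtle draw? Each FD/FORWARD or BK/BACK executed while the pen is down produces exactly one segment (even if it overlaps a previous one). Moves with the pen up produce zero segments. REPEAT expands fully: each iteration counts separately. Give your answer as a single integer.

Answer: 7

Derivation:
Executing turtle program step by step:
Start: pos=(0,0), heading=0, pen down
LT 60: heading 0 -> 60
FD 19: (0,0) -> (9.5,16.454) [heading=60, draw]
RT 60: heading 60 -> 0
LT 120: heading 0 -> 120
FD 15: (9.5,16.454) -> (2,29.445) [heading=120, draw]
BK 5: (2,29.445) -> (4.5,25.115) [heading=120, draw]
FD 18: (4.5,25.115) -> (-4.5,40.703) [heading=120, draw]
FD 17: (-4.5,40.703) -> (-13,55.426) [heading=120, draw]
FD 12: (-13,55.426) -> (-19,65.818) [heading=120, draw]
LT 30: heading 120 -> 150
FD 18: (-19,65.818) -> (-34.588,74.818) [heading=150, draw]
Final: pos=(-34.588,74.818), heading=150, 7 segment(s) drawn
Segments drawn: 7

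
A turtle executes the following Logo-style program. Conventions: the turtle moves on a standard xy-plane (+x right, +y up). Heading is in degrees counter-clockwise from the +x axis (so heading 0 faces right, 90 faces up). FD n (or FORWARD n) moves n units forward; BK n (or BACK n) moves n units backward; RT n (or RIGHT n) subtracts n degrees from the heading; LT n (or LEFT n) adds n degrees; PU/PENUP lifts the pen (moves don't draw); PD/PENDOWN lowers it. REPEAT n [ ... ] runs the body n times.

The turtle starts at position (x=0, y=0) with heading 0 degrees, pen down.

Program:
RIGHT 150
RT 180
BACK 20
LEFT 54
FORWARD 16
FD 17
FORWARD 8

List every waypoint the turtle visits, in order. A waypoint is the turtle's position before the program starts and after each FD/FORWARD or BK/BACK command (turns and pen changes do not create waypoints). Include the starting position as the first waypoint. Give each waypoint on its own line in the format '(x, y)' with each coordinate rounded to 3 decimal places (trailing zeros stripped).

Answer: (0, 0)
(-17.321, -10)
(-15.648, 5.912)
(-13.871, 22.819)
(-13.035, 30.775)

Derivation:
Executing turtle program step by step:
Start: pos=(0,0), heading=0, pen down
RT 150: heading 0 -> 210
RT 180: heading 210 -> 30
BK 20: (0,0) -> (-17.321,-10) [heading=30, draw]
LT 54: heading 30 -> 84
FD 16: (-17.321,-10) -> (-15.648,5.912) [heading=84, draw]
FD 17: (-15.648,5.912) -> (-13.871,22.819) [heading=84, draw]
FD 8: (-13.871,22.819) -> (-13.035,30.775) [heading=84, draw]
Final: pos=(-13.035,30.775), heading=84, 4 segment(s) drawn
Waypoints (5 total):
(0, 0)
(-17.321, -10)
(-15.648, 5.912)
(-13.871, 22.819)
(-13.035, 30.775)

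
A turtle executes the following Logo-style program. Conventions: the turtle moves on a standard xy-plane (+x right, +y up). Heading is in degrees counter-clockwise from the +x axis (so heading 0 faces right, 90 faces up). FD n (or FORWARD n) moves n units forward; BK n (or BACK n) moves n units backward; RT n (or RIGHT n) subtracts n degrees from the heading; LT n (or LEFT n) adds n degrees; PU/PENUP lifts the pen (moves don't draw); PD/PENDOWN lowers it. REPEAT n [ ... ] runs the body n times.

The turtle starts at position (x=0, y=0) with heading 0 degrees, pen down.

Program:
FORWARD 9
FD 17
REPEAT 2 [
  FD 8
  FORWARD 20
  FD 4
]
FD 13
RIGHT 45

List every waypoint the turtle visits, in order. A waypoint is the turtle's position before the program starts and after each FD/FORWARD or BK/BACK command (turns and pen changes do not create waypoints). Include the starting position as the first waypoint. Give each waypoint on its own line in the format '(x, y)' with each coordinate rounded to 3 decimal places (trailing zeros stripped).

Executing turtle program step by step:
Start: pos=(0,0), heading=0, pen down
FD 9: (0,0) -> (9,0) [heading=0, draw]
FD 17: (9,0) -> (26,0) [heading=0, draw]
REPEAT 2 [
  -- iteration 1/2 --
  FD 8: (26,0) -> (34,0) [heading=0, draw]
  FD 20: (34,0) -> (54,0) [heading=0, draw]
  FD 4: (54,0) -> (58,0) [heading=0, draw]
  -- iteration 2/2 --
  FD 8: (58,0) -> (66,0) [heading=0, draw]
  FD 20: (66,0) -> (86,0) [heading=0, draw]
  FD 4: (86,0) -> (90,0) [heading=0, draw]
]
FD 13: (90,0) -> (103,0) [heading=0, draw]
RT 45: heading 0 -> 315
Final: pos=(103,0), heading=315, 9 segment(s) drawn
Waypoints (10 total):
(0, 0)
(9, 0)
(26, 0)
(34, 0)
(54, 0)
(58, 0)
(66, 0)
(86, 0)
(90, 0)
(103, 0)

Answer: (0, 0)
(9, 0)
(26, 0)
(34, 0)
(54, 0)
(58, 0)
(66, 0)
(86, 0)
(90, 0)
(103, 0)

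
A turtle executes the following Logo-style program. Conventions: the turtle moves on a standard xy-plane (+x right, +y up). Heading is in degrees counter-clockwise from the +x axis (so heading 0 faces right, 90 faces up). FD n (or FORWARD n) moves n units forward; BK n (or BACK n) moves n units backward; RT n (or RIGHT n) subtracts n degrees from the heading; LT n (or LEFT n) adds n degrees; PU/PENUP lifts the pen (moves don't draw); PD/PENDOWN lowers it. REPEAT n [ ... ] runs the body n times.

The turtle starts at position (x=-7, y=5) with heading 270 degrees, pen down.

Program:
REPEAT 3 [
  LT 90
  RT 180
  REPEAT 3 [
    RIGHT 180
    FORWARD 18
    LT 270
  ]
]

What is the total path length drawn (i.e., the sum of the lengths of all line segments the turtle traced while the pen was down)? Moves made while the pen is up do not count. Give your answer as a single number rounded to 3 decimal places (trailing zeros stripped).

Answer: 162

Derivation:
Executing turtle program step by step:
Start: pos=(-7,5), heading=270, pen down
REPEAT 3 [
  -- iteration 1/3 --
  LT 90: heading 270 -> 0
  RT 180: heading 0 -> 180
  REPEAT 3 [
    -- iteration 1/3 --
    RT 180: heading 180 -> 0
    FD 18: (-7,5) -> (11,5) [heading=0, draw]
    LT 270: heading 0 -> 270
    -- iteration 2/3 --
    RT 180: heading 270 -> 90
    FD 18: (11,5) -> (11,23) [heading=90, draw]
    LT 270: heading 90 -> 0
    -- iteration 3/3 --
    RT 180: heading 0 -> 180
    FD 18: (11,23) -> (-7,23) [heading=180, draw]
    LT 270: heading 180 -> 90
  ]
  -- iteration 2/3 --
  LT 90: heading 90 -> 180
  RT 180: heading 180 -> 0
  REPEAT 3 [
    -- iteration 1/3 --
    RT 180: heading 0 -> 180
    FD 18: (-7,23) -> (-25,23) [heading=180, draw]
    LT 270: heading 180 -> 90
    -- iteration 2/3 --
    RT 180: heading 90 -> 270
    FD 18: (-25,23) -> (-25,5) [heading=270, draw]
    LT 270: heading 270 -> 180
    -- iteration 3/3 --
    RT 180: heading 180 -> 0
    FD 18: (-25,5) -> (-7,5) [heading=0, draw]
    LT 270: heading 0 -> 270
  ]
  -- iteration 3/3 --
  LT 90: heading 270 -> 0
  RT 180: heading 0 -> 180
  REPEAT 3 [
    -- iteration 1/3 --
    RT 180: heading 180 -> 0
    FD 18: (-7,5) -> (11,5) [heading=0, draw]
    LT 270: heading 0 -> 270
    -- iteration 2/3 --
    RT 180: heading 270 -> 90
    FD 18: (11,5) -> (11,23) [heading=90, draw]
    LT 270: heading 90 -> 0
    -- iteration 3/3 --
    RT 180: heading 0 -> 180
    FD 18: (11,23) -> (-7,23) [heading=180, draw]
    LT 270: heading 180 -> 90
  ]
]
Final: pos=(-7,23), heading=90, 9 segment(s) drawn

Segment lengths:
  seg 1: (-7,5) -> (11,5), length = 18
  seg 2: (11,5) -> (11,23), length = 18
  seg 3: (11,23) -> (-7,23), length = 18
  seg 4: (-7,23) -> (-25,23), length = 18
  seg 5: (-25,23) -> (-25,5), length = 18
  seg 6: (-25,5) -> (-7,5), length = 18
  seg 7: (-7,5) -> (11,5), length = 18
  seg 8: (11,5) -> (11,23), length = 18
  seg 9: (11,23) -> (-7,23), length = 18
Total = 162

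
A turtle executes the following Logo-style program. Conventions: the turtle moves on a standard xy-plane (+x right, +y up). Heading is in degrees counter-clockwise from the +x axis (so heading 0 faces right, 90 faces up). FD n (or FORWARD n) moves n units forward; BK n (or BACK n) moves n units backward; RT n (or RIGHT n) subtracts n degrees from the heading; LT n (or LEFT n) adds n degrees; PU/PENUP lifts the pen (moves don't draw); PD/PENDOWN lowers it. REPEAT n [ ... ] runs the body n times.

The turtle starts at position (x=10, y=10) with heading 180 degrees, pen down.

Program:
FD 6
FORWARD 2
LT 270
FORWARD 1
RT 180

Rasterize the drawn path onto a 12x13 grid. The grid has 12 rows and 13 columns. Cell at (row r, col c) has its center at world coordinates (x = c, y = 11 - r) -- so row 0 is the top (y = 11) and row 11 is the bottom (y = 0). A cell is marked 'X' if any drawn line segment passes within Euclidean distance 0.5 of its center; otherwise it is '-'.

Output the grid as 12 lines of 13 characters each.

Segment 0: (10,10) -> (4,10)
Segment 1: (4,10) -> (2,10)
Segment 2: (2,10) -> (2,11)

Answer: --X----------
--XXXXXXXXX--
-------------
-------------
-------------
-------------
-------------
-------------
-------------
-------------
-------------
-------------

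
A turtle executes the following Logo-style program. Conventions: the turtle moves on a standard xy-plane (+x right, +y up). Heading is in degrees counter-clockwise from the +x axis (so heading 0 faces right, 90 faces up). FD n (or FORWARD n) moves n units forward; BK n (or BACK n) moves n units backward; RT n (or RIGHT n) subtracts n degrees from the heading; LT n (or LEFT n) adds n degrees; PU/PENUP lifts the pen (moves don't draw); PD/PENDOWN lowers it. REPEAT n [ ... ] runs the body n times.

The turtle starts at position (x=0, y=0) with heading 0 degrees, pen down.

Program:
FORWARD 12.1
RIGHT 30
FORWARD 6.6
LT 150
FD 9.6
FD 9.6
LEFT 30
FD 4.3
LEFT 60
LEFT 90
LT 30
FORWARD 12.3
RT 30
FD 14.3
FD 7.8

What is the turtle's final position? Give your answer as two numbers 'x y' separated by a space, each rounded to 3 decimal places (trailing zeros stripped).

Executing turtle program step by step:
Start: pos=(0,0), heading=0, pen down
FD 12.1: (0,0) -> (12.1,0) [heading=0, draw]
RT 30: heading 0 -> 330
FD 6.6: (12.1,0) -> (17.816,-3.3) [heading=330, draw]
LT 150: heading 330 -> 120
FD 9.6: (17.816,-3.3) -> (13.016,5.014) [heading=120, draw]
FD 9.6: (13.016,5.014) -> (8.216,13.328) [heading=120, draw]
LT 30: heading 120 -> 150
FD 4.3: (8.216,13.328) -> (4.492,15.478) [heading=150, draw]
LT 60: heading 150 -> 210
LT 90: heading 210 -> 300
LT 30: heading 300 -> 330
FD 12.3: (4.492,15.478) -> (15.144,9.328) [heading=330, draw]
RT 30: heading 330 -> 300
FD 14.3: (15.144,9.328) -> (22.294,-3.056) [heading=300, draw]
FD 7.8: (22.294,-3.056) -> (26.194,-9.811) [heading=300, draw]
Final: pos=(26.194,-9.811), heading=300, 8 segment(s) drawn

Answer: 26.194 -9.811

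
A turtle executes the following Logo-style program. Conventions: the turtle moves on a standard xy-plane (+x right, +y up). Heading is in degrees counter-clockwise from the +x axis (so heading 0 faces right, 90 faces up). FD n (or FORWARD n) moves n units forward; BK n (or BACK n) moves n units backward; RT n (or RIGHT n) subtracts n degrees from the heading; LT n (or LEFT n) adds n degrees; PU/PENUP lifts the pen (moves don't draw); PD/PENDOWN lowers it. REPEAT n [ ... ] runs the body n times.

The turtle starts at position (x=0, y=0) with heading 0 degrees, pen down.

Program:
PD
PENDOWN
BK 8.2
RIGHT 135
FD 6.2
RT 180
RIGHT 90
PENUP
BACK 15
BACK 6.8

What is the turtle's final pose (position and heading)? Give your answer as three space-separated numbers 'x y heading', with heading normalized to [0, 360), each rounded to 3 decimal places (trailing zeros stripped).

Executing turtle program step by step:
Start: pos=(0,0), heading=0, pen down
PD: pen down
PD: pen down
BK 8.2: (0,0) -> (-8.2,0) [heading=0, draw]
RT 135: heading 0 -> 225
FD 6.2: (-8.2,0) -> (-12.584,-4.384) [heading=225, draw]
RT 180: heading 225 -> 45
RT 90: heading 45 -> 315
PU: pen up
BK 15: (-12.584,-4.384) -> (-23.191,6.223) [heading=315, move]
BK 6.8: (-23.191,6.223) -> (-27.999,11.031) [heading=315, move]
Final: pos=(-27.999,11.031), heading=315, 2 segment(s) drawn

Answer: -27.999 11.031 315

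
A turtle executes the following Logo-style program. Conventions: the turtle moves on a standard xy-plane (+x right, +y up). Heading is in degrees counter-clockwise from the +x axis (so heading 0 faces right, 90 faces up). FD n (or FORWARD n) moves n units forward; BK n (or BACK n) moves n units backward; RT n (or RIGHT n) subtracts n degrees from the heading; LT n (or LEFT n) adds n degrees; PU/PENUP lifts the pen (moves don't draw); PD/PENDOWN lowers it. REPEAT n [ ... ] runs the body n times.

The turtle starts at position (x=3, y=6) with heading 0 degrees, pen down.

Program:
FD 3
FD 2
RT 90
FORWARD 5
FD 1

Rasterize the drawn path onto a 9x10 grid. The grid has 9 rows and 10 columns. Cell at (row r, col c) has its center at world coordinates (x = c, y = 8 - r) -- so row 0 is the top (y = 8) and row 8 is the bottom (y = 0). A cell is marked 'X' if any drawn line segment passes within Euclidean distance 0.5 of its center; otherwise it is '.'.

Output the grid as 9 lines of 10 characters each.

Segment 0: (3,6) -> (6,6)
Segment 1: (6,6) -> (8,6)
Segment 2: (8,6) -> (8,1)
Segment 3: (8,1) -> (8,0)

Answer: ..........
..........
...XXXXXX.
........X.
........X.
........X.
........X.
........X.
........X.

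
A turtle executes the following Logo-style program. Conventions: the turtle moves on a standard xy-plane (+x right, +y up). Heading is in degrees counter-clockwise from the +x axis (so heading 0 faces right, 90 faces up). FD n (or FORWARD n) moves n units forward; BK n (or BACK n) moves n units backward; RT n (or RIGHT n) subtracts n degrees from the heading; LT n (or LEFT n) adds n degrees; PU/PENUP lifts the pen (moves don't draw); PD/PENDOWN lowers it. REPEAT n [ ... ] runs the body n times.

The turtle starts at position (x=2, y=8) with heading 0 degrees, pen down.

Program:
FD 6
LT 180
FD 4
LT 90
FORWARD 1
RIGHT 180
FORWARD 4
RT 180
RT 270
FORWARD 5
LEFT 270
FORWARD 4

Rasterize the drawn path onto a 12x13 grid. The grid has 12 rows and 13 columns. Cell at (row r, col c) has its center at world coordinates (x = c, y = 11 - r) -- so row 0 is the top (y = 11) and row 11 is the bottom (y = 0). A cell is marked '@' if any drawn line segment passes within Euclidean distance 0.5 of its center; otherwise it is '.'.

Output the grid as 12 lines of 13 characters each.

Segment 0: (2,8) -> (8,8)
Segment 1: (8,8) -> (4,8)
Segment 2: (4,8) -> (4,7)
Segment 3: (4,7) -> (4,11)
Segment 4: (4,11) -> (9,11)
Segment 5: (9,11) -> (9,7)

Answer: ....@@@@@@...
....@....@...
....@....@...
..@@@@@@@@...
....@....@...
.............
.............
.............
.............
.............
.............
.............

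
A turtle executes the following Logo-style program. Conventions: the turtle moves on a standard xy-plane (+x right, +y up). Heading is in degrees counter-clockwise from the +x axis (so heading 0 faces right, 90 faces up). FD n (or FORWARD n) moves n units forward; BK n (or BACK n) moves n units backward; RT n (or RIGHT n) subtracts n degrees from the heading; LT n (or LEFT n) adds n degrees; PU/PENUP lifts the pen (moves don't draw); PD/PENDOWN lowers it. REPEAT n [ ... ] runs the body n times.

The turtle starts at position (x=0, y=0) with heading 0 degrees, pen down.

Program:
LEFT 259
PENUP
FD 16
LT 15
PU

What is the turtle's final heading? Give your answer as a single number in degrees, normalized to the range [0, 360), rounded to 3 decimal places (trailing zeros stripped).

Answer: 274

Derivation:
Executing turtle program step by step:
Start: pos=(0,0), heading=0, pen down
LT 259: heading 0 -> 259
PU: pen up
FD 16: (0,0) -> (-3.053,-15.706) [heading=259, move]
LT 15: heading 259 -> 274
PU: pen up
Final: pos=(-3.053,-15.706), heading=274, 0 segment(s) drawn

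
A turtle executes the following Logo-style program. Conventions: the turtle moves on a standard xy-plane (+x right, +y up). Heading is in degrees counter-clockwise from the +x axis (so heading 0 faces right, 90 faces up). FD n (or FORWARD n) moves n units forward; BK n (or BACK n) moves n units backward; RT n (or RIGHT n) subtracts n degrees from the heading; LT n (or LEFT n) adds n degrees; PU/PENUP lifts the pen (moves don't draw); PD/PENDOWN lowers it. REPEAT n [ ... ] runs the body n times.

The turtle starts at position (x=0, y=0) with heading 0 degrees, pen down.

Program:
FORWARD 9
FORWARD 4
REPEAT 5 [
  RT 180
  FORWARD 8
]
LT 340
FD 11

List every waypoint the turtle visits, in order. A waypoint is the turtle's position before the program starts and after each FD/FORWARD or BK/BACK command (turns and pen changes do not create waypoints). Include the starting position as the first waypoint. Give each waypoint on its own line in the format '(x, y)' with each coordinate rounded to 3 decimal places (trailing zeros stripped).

Executing turtle program step by step:
Start: pos=(0,0), heading=0, pen down
FD 9: (0,0) -> (9,0) [heading=0, draw]
FD 4: (9,0) -> (13,0) [heading=0, draw]
REPEAT 5 [
  -- iteration 1/5 --
  RT 180: heading 0 -> 180
  FD 8: (13,0) -> (5,0) [heading=180, draw]
  -- iteration 2/5 --
  RT 180: heading 180 -> 0
  FD 8: (5,0) -> (13,0) [heading=0, draw]
  -- iteration 3/5 --
  RT 180: heading 0 -> 180
  FD 8: (13,0) -> (5,0) [heading=180, draw]
  -- iteration 4/5 --
  RT 180: heading 180 -> 0
  FD 8: (5,0) -> (13,0) [heading=0, draw]
  -- iteration 5/5 --
  RT 180: heading 0 -> 180
  FD 8: (13,0) -> (5,0) [heading=180, draw]
]
LT 340: heading 180 -> 160
FD 11: (5,0) -> (-5.337,3.762) [heading=160, draw]
Final: pos=(-5.337,3.762), heading=160, 8 segment(s) drawn
Waypoints (9 total):
(0, 0)
(9, 0)
(13, 0)
(5, 0)
(13, 0)
(5, 0)
(13, 0)
(5, 0)
(-5.337, 3.762)

Answer: (0, 0)
(9, 0)
(13, 0)
(5, 0)
(13, 0)
(5, 0)
(13, 0)
(5, 0)
(-5.337, 3.762)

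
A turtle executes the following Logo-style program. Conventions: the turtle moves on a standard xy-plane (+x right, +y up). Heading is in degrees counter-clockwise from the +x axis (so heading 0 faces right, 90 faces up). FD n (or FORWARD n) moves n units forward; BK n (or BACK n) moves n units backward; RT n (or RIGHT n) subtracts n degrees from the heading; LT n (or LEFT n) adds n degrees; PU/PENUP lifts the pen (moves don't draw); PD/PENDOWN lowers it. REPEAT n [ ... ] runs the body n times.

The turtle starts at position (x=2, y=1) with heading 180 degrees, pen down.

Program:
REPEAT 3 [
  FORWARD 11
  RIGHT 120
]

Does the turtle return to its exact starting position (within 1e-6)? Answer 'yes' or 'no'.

Answer: yes

Derivation:
Executing turtle program step by step:
Start: pos=(2,1), heading=180, pen down
REPEAT 3 [
  -- iteration 1/3 --
  FD 11: (2,1) -> (-9,1) [heading=180, draw]
  RT 120: heading 180 -> 60
  -- iteration 2/3 --
  FD 11: (-9,1) -> (-3.5,10.526) [heading=60, draw]
  RT 120: heading 60 -> 300
  -- iteration 3/3 --
  FD 11: (-3.5,10.526) -> (2,1) [heading=300, draw]
  RT 120: heading 300 -> 180
]
Final: pos=(2,1), heading=180, 3 segment(s) drawn

Start position: (2, 1)
Final position: (2, 1)
Distance = 0; < 1e-6 -> CLOSED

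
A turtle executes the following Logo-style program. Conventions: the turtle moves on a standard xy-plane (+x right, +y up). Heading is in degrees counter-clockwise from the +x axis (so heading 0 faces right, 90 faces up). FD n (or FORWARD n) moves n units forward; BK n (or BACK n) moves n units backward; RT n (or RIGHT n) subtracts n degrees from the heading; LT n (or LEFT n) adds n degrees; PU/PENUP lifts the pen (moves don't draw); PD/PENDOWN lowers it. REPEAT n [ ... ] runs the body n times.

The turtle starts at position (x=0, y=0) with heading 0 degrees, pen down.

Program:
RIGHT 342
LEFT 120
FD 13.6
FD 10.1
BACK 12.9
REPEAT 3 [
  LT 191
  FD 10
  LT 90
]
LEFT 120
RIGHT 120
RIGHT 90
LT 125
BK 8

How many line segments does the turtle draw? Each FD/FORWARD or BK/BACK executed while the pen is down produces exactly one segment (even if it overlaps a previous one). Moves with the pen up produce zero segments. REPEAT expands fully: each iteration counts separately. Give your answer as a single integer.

Answer: 7

Derivation:
Executing turtle program step by step:
Start: pos=(0,0), heading=0, pen down
RT 342: heading 0 -> 18
LT 120: heading 18 -> 138
FD 13.6: (0,0) -> (-10.107,9.1) [heading=138, draw]
FD 10.1: (-10.107,9.1) -> (-17.613,15.858) [heading=138, draw]
BK 12.9: (-17.613,15.858) -> (-8.026,7.227) [heading=138, draw]
REPEAT 3 [
  -- iteration 1/3 --
  LT 191: heading 138 -> 329
  FD 10: (-8.026,7.227) -> (0.546,2.076) [heading=329, draw]
  LT 90: heading 329 -> 59
  -- iteration 2/3 --
  LT 191: heading 59 -> 250
  FD 10: (0.546,2.076) -> (-2.874,-7.321) [heading=250, draw]
  LT 90: heading 250 -> 340
  -- iteration 3/3 --
  LT 191: heading 340 -> 171
  FD 10: (-2.874,-7.321) -> (-12.751,-5.756) [heading=171, draw]
  LT 90: heading 171 -> 261
]
LT 120: heading 261 -> 21
RT 120: heading 21 -> 261
RT 90: heading 261 -> 171
LT 125: heading 171 -> 296
BK 8: (-12.751,-5.756) -> (-16.258,1.434) [heading=296, draw]
Final: pos=(-16.258,1.434), heading=296, 7 segment(s) drawn
Segments drawn: 7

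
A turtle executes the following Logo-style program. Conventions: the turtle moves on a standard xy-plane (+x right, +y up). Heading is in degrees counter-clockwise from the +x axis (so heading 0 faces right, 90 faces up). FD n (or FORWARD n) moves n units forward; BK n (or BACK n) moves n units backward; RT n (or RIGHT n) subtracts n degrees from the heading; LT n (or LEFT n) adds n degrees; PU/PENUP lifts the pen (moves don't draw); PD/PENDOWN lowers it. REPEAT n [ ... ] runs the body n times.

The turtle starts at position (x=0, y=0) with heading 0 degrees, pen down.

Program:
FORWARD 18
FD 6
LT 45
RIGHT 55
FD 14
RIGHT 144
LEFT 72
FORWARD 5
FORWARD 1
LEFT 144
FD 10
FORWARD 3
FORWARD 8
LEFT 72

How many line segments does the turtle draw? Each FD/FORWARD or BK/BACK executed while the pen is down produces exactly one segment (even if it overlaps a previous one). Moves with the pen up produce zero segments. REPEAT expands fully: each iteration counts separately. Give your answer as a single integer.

Executing turtle program step by step:
Start: pos=(0,0), heading=0, pen down
FD 18: (0,0) -> (18,0) [heading=0, draw]
FD 6: (18,0) -> (24,0) [heading=0, draw]
LT 45: heading 0 -> 45
RT 55: heading 45 -> 350
FD 14: (24,0) -> (37.787,-2.431) [heading=350, draw]
RT 144: heading 350 -> 206
LT 72: heading 206 -> 278
FD 5: (37.787,-2.431) -> (38.483,-7.382) [heading=278, draw]
FD 1: (38.483,-7.382) -> (38.622,-8.373) [heading=278, draw]
LT 144: heading 278 -> 62
FD 10: (38.622,-8.373) -> (43.317,0.457) [heading=62, draw]
FD 3: (43.317,0.457) -> (44.725,3.106) [heading=62, draw]
FD 8: (44.725,3.106) -> (48.481,10.169) [heading=62, draw]
LT 72: heading 62 -> 134
Final: pos=(48.481,10.169), heading=134, 8 segment(s) drawn
Segments drawn: 8

Answer: 8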